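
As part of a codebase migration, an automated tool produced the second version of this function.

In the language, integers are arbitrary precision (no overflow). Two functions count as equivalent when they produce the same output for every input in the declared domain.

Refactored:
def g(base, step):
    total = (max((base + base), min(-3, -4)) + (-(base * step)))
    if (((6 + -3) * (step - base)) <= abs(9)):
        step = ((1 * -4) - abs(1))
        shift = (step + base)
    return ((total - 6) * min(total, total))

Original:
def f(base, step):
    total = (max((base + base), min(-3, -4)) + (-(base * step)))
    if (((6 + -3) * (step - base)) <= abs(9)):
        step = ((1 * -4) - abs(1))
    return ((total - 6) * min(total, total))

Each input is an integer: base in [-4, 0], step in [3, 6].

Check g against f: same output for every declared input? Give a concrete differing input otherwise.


Reading the diff, among the changes: arithmetic usage differs, and local variable names differ, and statement counts differ.
One worked example (base=-1, step=5) — f: total becomes 3; next (((6 + -3) * (step - base)) <= abs(9)) evaluates to false; next final value -9; g: total becomes 3; next (((6 + -3) * (step - base)) <= abs(9)) evaluates to false; next final value -9; agreement on -9.
Every one of the 20 inputs gives matching results.
verdict: equivalent


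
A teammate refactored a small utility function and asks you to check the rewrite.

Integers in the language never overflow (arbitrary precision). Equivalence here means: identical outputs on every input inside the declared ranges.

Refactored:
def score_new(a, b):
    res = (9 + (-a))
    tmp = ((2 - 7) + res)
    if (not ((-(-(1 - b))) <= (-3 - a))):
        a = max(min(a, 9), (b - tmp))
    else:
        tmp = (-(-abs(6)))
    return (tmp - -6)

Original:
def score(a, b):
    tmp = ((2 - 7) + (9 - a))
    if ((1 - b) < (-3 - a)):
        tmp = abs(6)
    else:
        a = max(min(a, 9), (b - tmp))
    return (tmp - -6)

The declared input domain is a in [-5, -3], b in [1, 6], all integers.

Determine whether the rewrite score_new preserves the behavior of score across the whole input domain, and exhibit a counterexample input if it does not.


The rewrite breaks on a=-3, b=1, where the results are 13 and 12.
score: tmp becomes 7; next ((1 - b) < (-3 - a)) evaluates to false; next a becomes -3; next final value 13
score_new: res becomes 12; next tmp becomes 7; next (not ((-(-(1 - b))) <= (-3 - a))) evaluates to false; next tmp becomes 6; next final value 12
verdict: not equivalent; witness: a=-3, b=1


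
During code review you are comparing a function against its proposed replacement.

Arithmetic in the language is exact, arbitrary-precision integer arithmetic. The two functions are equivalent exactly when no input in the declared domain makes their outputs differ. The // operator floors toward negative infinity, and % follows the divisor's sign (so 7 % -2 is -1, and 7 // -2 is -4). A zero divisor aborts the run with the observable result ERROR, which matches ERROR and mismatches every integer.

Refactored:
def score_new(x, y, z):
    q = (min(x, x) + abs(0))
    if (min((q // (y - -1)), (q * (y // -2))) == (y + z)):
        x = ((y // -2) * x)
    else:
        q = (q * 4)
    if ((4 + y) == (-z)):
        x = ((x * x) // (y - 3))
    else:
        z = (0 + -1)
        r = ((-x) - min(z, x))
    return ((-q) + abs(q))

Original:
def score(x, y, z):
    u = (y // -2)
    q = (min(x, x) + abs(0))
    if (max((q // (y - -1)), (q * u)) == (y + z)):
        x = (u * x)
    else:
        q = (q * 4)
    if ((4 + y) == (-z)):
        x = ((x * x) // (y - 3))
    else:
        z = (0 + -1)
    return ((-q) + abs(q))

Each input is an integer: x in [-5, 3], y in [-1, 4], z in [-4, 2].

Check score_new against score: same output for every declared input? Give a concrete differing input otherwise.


On input x=-5, y=0, z=0, score returns 10 while score_new returns 40.
verdict: not equivalent; witness: x=-5, y=0, z=0


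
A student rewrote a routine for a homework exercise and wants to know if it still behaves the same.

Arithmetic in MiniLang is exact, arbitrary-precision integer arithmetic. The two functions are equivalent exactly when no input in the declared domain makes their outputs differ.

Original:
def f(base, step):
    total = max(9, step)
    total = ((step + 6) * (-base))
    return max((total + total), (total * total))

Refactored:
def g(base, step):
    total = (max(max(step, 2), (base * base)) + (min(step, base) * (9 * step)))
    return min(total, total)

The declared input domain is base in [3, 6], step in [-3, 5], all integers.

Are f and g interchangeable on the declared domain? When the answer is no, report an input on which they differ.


The rewrite breaks on base=3, step=-3, where the results are 81 and 90.
f: total := 9 | total := -9 | result 81
g: total := 90 | result 90
verdict: not equivalent; witness: base=3, step=-3


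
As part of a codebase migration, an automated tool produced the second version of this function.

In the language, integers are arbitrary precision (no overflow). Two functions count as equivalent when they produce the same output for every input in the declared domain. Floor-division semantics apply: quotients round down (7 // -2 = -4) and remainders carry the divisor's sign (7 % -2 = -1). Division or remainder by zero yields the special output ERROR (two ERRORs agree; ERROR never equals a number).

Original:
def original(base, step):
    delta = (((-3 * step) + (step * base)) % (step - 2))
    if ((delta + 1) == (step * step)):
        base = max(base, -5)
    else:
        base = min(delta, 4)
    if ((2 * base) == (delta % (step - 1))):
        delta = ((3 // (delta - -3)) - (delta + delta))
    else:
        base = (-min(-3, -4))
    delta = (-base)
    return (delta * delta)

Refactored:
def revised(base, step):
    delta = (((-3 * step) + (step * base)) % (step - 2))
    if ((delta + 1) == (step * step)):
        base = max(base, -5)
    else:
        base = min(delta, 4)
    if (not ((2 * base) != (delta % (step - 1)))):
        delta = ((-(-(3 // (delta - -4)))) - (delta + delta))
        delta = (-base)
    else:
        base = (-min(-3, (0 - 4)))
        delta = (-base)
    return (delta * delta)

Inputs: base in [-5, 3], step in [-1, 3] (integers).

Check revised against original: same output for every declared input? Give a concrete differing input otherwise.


The one real change (`-3` became `-4`) has no effect anywhere in the declared ranges.
One worked example (base=0, step=-1) — original: delta = 0; ((delta + 1) == (step * step)) -> true; base = 0; ((2 * base) == (delta % (step - 1))) -> true; delta = 1; delta = 0; return 0; revised: delta = 0; ((delta + 1) == (step * step)) -> true; base = 0; (not ((2 * base) != (delta % (step - 1)))) -> true; delta = 0; delta = 0; return 0; agreement on 0.
Across all 45 domain points the two functions coincide.
verdict: equivalent


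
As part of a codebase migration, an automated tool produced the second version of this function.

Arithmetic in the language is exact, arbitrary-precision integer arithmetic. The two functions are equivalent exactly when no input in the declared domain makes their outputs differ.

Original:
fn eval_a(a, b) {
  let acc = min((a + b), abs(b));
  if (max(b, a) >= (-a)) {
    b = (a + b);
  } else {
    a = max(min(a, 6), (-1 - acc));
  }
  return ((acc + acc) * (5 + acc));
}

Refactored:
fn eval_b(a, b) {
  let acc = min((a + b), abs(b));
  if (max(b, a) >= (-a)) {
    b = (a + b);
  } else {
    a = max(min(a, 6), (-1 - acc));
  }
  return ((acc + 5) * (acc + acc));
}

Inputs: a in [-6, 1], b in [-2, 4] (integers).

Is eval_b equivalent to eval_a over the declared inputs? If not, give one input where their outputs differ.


Comparing the listings, the differences include: same computation, different form.
One worked example (a=-3, b=0) — eval_a: acc := -3 | (max(b, a) >= (-a)): false | a := 2 | result -12; eval_b: acc := -3 | (max(b, a) >= (-a)): false | a := 2 | result -12; agreement on -12.
Sweeping the whole domain (56 inputs) finds no disagreement.
verdict: equivalent


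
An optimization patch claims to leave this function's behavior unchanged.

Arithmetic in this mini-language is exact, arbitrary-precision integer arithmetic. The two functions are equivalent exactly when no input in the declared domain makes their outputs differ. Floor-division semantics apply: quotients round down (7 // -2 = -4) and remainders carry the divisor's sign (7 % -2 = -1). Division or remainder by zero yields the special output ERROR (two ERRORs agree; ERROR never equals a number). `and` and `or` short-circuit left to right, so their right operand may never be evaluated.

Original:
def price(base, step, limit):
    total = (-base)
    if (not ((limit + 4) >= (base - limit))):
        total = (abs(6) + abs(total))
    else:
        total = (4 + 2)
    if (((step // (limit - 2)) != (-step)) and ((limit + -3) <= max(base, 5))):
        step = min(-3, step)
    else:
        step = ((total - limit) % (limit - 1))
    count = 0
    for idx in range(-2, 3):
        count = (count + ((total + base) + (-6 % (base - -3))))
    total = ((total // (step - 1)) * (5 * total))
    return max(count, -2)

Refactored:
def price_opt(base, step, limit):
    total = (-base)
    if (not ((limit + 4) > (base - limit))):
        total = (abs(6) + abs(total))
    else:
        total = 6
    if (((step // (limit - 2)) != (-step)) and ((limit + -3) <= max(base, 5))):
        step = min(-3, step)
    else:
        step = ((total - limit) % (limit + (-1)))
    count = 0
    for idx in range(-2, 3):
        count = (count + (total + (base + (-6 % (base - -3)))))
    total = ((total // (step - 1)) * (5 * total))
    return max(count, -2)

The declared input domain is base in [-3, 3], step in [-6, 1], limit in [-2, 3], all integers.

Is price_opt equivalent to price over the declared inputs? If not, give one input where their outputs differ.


Evaluate both at base=2, step=-6, limit=-1.
price: total=-2, then (not ((limit + 4) >= (base - limit))) is false, then total=6, then (((step // (limit - 2)) != (-step)) and ((limit + -3) <= max(base, 5))) is true, then step=-6, then count=0, then (idx=-2), then count=12, then (idx=-1), then count=24, then (idx=0), then count=36, then (idx=1), then count=48, then (idx=2), then count=60, then total=-30, then returns 60
price_opt: total=-2, then (not ((limit + 4) > (base - limit))) is true, then total=8, then (((step // (limit - 2)) != (-step)) and ((limit + -3) <= max(base, 5))) is true, then step=-6, then count=0, then (idx=-2), then count=14, then (idx=-1), then count=28, then (idx=0), then count=42, then (idx=1), then count=56, then (idx=2), then count=70, then total=-80, then returns 70
60 and 70 differ, so these are not the same function on this domain.
verdict: not equivalent; witness: base=2, step=-6, limit=-1


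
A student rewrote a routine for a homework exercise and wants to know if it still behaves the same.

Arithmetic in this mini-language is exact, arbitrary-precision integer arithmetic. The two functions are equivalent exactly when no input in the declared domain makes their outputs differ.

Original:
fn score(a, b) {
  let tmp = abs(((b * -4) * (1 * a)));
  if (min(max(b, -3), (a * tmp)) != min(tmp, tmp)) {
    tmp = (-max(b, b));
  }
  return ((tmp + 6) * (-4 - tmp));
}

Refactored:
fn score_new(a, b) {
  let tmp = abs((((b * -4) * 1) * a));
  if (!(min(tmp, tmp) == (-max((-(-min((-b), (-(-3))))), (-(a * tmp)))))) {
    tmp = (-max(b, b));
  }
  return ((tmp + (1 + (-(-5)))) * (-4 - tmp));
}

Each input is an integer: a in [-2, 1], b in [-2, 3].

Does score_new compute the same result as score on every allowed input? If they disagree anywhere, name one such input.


The two versions differ — the changes include constant usage differs, and arithmetic usage differs, and boolean connective usage differs, and comparison usage differs.
Tracing a=0, b=-2: score: tmp = 0; (min(max(b, -3), (a * tmp)) != min(tmp, tmp)) -> true; tmp = 2; return -48 | score_new: tmp = 0; (!(min(tmp, tmp) == (-max((-(-min((-b), (-(-3))))), (-(a * tmp)))))) -> true; tmp = 2; return -48 — matching result -48.
Sweeping the whole domain (24 inputs) finds no disagreement.
verdict: equivalent


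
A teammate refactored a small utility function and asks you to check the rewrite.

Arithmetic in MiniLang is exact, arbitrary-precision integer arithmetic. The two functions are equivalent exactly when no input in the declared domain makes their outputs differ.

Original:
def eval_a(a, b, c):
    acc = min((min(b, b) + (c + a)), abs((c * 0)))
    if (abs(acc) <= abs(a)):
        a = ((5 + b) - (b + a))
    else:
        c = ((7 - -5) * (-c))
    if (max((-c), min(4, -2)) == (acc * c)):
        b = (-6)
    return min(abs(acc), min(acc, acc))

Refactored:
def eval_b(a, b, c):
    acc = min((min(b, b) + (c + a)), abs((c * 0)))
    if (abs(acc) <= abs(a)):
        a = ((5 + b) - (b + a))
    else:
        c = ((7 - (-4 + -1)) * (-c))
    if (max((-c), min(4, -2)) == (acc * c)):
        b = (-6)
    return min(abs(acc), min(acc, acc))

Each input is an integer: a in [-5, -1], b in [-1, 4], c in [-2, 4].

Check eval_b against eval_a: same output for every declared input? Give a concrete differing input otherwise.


Side by side, the visible changes include: arithmetic usage differs; and constant usage differs.
Tracing a=-1, b=3, c=-2: eval_a: acc := 0 | (abs(acc) <= abs(a)): true | a := 6 | (max((-c), min(4, -2)) == (acc * c)): false | result 0 | eval_b: acc := 0 | (abs(acc) <= abs(a)): true | a := 6 | (max((-c), min(4, -2)) == (acc * c)): false | result 0 — matching result 0.
Sweeping the whole domain (210 inputs) finds no disagreement.
verdict: equivalent


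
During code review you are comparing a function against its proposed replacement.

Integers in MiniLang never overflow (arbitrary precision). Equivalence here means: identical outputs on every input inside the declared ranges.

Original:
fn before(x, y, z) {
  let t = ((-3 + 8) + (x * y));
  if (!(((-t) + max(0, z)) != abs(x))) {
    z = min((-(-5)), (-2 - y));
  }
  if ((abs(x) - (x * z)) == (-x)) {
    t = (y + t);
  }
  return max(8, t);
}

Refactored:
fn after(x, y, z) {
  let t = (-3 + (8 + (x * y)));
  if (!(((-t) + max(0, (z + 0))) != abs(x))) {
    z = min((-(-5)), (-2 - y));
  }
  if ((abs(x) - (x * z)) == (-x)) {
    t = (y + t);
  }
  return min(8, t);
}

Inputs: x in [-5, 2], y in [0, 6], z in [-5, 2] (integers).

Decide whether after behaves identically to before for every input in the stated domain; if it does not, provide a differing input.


There is a counterexample at x=-5, y=0, z=-5: 8 on one side, 5 on the other.
before: t := 5 | (!(((-t) + max(0, z)) != abs(x))): false | ((abs(x) - (x * z)) == (-x)): false | result 8
after: t := 5 | (!(((-t) + max(0, (z + 0))) != abs(x))): false | ((abs(x) - (x * z)) == (-x)): false | result 5
verdict: not equivalent; witness: x=-5, y=0, z=-5


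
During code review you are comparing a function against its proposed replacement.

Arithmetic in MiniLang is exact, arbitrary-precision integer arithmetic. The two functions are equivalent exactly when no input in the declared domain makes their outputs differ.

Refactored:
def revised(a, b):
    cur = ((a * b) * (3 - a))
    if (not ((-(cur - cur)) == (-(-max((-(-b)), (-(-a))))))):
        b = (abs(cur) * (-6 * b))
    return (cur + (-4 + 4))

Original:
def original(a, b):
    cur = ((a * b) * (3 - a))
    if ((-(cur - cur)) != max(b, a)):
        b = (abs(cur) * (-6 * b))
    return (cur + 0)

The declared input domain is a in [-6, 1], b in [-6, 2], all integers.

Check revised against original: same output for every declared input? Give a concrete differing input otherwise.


Although boolean connective usage differs, and constant usage differs, and comparison usage differs, and arithmetic usage differs, 72/72 inputs agree.
verdict: equivalent


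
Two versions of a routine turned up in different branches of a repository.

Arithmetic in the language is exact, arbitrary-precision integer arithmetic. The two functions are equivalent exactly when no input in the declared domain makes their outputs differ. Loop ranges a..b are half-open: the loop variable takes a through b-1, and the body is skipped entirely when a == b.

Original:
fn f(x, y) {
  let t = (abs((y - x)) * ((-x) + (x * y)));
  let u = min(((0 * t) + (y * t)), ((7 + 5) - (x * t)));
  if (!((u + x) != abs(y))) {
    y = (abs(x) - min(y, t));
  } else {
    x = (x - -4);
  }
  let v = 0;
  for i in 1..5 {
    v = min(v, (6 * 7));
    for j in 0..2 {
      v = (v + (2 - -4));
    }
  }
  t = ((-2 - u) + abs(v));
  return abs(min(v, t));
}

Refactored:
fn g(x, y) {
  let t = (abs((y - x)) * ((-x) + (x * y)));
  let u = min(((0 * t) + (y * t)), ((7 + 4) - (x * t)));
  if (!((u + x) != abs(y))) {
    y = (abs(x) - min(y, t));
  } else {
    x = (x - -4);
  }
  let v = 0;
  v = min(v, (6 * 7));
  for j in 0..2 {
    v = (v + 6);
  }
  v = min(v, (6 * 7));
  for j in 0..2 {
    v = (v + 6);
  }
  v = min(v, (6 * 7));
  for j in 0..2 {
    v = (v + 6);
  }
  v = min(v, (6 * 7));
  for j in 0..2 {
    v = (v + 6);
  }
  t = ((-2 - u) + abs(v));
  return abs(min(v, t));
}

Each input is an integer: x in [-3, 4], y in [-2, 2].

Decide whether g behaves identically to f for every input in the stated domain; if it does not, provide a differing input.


Consider the input x=3, y=2.
f: t = 3; u = 3; (!((u + x) != abs(y))) -> false; x = 7; v = 0; [i=1]; v = 0; [j=0]; v = 6; [j=1]; v = 12; [i=2]; v = 12; [j=0]; v = 18; [j=1]; v = 24; [i=3]; v = 24; [j=0]; v = 30; [j=1]; v = 36; [i=4]; v = 36; [j=0]; v = 42; [j=1]; v = 48; t = 43; return 43
g: t = 3; u = 2; (!((u + x) != abs(y))) -> false; x = 7; v = 0; v = 0; [j=0]; v = 6; [j=1]; v = 12; v = 12; [j=0]; v = 18; [j=1]; v = 24; v = 24; [j=0]; v = 30; [j=1]; v = 36; v = 36; [j=0]; v = 42; [j=1]; v = 48; t = 44; return 44
43 and 44 differ, so these are not the same function on this domain.
verdict: not equivalent; witness: x=3, y=2


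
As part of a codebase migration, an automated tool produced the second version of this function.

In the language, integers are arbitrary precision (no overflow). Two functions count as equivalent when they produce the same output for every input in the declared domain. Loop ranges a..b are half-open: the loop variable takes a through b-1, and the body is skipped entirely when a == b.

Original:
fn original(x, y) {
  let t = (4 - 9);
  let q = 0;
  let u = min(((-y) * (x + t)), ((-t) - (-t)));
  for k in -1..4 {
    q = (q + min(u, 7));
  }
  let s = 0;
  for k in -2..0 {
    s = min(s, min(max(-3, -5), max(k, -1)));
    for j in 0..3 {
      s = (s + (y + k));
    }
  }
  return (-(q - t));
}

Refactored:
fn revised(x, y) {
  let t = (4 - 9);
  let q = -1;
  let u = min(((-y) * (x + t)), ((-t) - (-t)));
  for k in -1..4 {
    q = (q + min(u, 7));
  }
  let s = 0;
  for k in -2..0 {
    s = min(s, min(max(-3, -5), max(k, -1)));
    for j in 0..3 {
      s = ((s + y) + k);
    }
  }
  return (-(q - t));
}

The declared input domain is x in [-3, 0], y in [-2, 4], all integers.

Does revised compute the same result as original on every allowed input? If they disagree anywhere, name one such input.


Consider the input x=-3, y=-2.
original: t := -5 | q := 0 | u := -16 | iter k=-1: | q := -16 | iter k=0: | q := -32 | iter k=1: | q := -48 | iter k=2: | q := -64 | iter k=3: | q := -80 | s := 0 | iter k=-2: | s := -3 | iter j=0: | s := -7 | iter j=1: | s := -11 | iter j=2: | s := -15 | iter k=-1: | s := -15 | iter j=0: | s := -18 | iter j=1: | s := -21 | iter j=2: | s := -24 | result 75
revised: t := -5 | q := -1 | u := -16 | iter k=-1: | q := -17 | iter k=0: | q := -33 | iter k=1: | q := -49 | iter k=2: | q := -65 | iter k=3: | q := -81 | s := 0 | iter k=-2: | s := -3 | iter j=0: | s := -7 | iter j=1: | s := -11 | iter j=2: | s := -15 | iter k=-1: | s := -15 | iter j=0: | s := -18 | iter j=1: | s := -21 | iter j=2: | s := -24 | result 76
75 != 76, so the rewrite changes behavior.
verdict: not equivalent; witness: x=-3, y=-2


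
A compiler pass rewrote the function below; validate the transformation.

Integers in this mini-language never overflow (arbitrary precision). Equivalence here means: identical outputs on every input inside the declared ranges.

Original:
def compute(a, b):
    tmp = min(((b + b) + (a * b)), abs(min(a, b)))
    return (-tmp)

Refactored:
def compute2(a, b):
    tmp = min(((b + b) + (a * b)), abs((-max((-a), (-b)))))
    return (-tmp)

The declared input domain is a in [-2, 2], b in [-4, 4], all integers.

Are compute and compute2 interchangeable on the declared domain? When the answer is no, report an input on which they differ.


Reading the diff, among the changes: min/max/abs usage differs.
One worked example (a=-2, b=-3) — compute: tmp = 0; return 0; compute2: tmp = 0; return 0; agreement on 0.
An exhaustive pass over the 45 declared inputs shows identical outputs.
verdict: equivalent


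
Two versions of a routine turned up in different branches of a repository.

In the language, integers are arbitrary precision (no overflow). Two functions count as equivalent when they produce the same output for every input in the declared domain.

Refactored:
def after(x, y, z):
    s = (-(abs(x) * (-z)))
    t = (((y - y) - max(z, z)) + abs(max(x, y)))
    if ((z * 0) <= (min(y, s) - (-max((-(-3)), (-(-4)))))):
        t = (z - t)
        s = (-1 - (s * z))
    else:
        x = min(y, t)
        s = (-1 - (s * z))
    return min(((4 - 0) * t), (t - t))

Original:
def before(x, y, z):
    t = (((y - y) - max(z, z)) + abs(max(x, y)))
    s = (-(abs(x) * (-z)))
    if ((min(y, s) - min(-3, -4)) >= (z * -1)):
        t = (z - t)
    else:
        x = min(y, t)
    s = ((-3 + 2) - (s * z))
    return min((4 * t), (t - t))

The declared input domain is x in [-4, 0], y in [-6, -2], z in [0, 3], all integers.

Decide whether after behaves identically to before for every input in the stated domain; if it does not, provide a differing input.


Take x=-4, y=-5, z=1.
before: t becomes 3; next s becomes 4; next ((min(y, s) - min(-3, -4)) >= (z * -1)) evaluates to true; next t becomes -2; next s becomes -5; next final value -8
after: s becomes 4; next t becomes 3; next ((z * 0) <= (min(y, s) - (-max((-(-3)), (-(-4)))))) evaluates to false; next x becomes -5; next s becomes -5; next final value 0
-8 != 0, so the rewrite changes behavior.
verdict: not equivalent; witness: x=-4, y=-5, z=1


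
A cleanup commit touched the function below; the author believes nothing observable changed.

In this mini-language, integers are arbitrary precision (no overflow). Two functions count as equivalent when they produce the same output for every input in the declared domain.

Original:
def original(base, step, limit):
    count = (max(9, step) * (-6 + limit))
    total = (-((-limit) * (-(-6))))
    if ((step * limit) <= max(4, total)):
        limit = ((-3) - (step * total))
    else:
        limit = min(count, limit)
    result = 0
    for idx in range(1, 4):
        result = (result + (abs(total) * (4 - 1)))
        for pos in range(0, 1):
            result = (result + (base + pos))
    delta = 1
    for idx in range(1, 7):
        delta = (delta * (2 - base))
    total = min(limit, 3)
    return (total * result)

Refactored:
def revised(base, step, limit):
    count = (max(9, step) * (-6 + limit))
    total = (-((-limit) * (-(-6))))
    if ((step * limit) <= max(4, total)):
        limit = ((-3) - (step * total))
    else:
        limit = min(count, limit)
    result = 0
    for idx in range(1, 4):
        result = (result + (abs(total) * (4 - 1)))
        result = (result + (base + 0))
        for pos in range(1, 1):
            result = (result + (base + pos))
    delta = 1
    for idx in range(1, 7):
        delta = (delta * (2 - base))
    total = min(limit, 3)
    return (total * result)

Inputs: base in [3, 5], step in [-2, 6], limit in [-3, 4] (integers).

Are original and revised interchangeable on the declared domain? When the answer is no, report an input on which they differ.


Equivalent — the differences include statement counts differ, plus constant usage differs, plus arithmetic usage differs, plus loop structure differs, yet no declared input distinguishes the two.
As a probe, take base=4, step=6, limit=0: original runs count = -54; total = 0; ((step * limit) <= max(4, total)) -> true; limit = -3; result = 0; [idx=1]; result = 0; [pos=0]; result = 4; [idx=2]; result = 4; [pos=0]; result = 8; [idx=3]; result = 8; [pos=0]; result = 12; delta = 1; [idx=1]; delta = -2; [idx=2]; delta = 4; [idx=3]; delta = -8; [idx=4]; delta = 16; [idx=5]; delta = -32; [idx=6]; delta = 64; total = -3; return -36; revised runs count = -54; total = 0; ((step * limit) <= max(4, total)) -> true; limit = -3; result = 0; [idx=1]; result = 0; result = 4; the pos loop: no iterations; [idx=2]; result = 4; result = 8; the pos loop: no iterations; [idx=3]; result = 8; result = 12; the pos loop: no iterations; delta = 1; [idx=1]; delta = -2; [idx=2]; delta = 4; [idx=3]; delta = -8; [idx=4]; delta = 16; [idx=5]; delta = -32; [idx=6]; delta = 64; total = -3; return -36; both end at -36.
An exhaustive pass over the 216 declared inputs shows identical outputs.
verdict: equivalent


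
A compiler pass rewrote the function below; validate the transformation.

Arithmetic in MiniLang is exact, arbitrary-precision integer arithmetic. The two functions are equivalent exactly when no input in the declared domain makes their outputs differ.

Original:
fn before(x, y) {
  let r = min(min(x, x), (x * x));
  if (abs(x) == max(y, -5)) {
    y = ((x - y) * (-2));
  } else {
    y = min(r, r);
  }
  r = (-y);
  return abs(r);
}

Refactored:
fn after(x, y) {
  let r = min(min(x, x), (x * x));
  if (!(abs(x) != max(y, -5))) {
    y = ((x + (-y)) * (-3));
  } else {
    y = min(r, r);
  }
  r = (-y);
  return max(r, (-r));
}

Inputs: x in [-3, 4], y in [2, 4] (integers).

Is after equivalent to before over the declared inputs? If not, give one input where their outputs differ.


Run the pair on x=-3, y=3.
before: r := -3 | (abs(x) == max(y, -5)): true | y := 12 | r := -12 | result 12
after: r := -3 | (!(abs(x) != max(y, -5))): true | y := 18 | r := -18 | result 18
12 and 18 differ, so these are not the same function on this domain.
verdict: not equivalent; witness: x=-3, y=3


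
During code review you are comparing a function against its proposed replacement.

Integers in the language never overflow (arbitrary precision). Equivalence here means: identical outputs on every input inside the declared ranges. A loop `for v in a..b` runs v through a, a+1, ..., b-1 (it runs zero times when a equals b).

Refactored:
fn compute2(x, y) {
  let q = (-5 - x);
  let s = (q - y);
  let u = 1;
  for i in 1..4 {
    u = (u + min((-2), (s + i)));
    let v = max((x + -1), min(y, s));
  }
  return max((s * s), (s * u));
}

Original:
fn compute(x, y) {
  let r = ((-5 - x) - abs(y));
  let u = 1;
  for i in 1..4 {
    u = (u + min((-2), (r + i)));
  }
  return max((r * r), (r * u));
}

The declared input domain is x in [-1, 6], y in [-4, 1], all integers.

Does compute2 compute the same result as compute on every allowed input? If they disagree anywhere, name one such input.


Not equivalent: x=-1, y=-4 separates them (136 vs 0).
compute: r becomes -8; next u becomes 1; next at i=1:; next u becomes -6; next at i=2:; next u becomes -12; next at i=3:; next u becomes -17; next final value 136
compute2: q becomes -4; next s becomes 0; next u becomes 1; next at i=1:; next u becomes -1; next v becomes -2; next at i=2:; next u becomes -3; next v becomes -2; next at i=3:; next u becomes -5; next v becomes -2; next final value 0
verdict: not equivalent; witness: x=-1, y=-4


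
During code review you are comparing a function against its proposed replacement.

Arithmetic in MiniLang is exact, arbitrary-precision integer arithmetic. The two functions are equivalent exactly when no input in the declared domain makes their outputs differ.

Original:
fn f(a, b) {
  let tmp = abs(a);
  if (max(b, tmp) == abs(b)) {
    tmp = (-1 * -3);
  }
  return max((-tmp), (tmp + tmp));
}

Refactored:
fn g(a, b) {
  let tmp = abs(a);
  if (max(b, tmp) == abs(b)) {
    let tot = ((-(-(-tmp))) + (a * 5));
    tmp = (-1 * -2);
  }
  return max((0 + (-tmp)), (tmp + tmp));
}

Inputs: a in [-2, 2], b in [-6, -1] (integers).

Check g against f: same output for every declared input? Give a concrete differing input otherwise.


Input a=-2, b=-2: 6 from f versus 4 from g.
verdict: not equivalent; witness: a=-2, b=-2


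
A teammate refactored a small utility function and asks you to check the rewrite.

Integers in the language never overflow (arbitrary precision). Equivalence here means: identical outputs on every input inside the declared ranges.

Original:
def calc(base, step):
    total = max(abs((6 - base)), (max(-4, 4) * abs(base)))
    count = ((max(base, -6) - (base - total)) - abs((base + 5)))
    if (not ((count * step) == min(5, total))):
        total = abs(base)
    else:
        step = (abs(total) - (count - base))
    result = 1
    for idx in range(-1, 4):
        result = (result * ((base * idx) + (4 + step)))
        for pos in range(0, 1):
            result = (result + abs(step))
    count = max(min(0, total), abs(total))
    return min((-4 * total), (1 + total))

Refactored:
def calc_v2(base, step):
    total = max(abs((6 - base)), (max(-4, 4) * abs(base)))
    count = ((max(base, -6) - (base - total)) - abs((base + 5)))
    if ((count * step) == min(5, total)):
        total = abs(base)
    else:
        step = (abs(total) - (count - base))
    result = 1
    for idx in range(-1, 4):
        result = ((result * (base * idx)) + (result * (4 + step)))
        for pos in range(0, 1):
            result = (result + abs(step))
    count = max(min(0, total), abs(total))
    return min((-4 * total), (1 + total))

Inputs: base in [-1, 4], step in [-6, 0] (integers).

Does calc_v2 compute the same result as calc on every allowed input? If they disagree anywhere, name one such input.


Consider the input base=-1, step=-6.
calc: total := 7 | count := 3 | (not ((count * step) == min(5, total))): true | total := 1 | result := 1 | iter idx=-1: | result := -1 | iter pos=0: | result := 5 | iter idx=0: | result := -10 | iter pos=0: | result := -4 | iter idx=1: | result := 12 | iter pos=0: | result := 18 | iter idx=2: | result := -72 | iter pos=0: | result := -66 | iter idx=3: | result := 330 | iter pos=0: | result := 336 | count := 1 | result -4
calc_v2: total := 7 | count := 3 | ((count * step) == min(5, total)): false | step := 3 | result := 1 | iter idx=-1: | result := 8 | iter pos=0: | result := 11 | iter idx=0: | result := 77 | iter pos=0: | result := 80 | iter idx=1: | result := 480 | iter pos=0: | result := 483 | iter idx=2: | result := 2415 | iter pos=0: | result := 2418 | iter idx=3: | result := 9672 | iter pos=0: | result := 9675 | count := 7 | result -28
-4 != -28, so the rewrite changes behavior.
verdict: not equivalent; witness: base=-1, step=-6


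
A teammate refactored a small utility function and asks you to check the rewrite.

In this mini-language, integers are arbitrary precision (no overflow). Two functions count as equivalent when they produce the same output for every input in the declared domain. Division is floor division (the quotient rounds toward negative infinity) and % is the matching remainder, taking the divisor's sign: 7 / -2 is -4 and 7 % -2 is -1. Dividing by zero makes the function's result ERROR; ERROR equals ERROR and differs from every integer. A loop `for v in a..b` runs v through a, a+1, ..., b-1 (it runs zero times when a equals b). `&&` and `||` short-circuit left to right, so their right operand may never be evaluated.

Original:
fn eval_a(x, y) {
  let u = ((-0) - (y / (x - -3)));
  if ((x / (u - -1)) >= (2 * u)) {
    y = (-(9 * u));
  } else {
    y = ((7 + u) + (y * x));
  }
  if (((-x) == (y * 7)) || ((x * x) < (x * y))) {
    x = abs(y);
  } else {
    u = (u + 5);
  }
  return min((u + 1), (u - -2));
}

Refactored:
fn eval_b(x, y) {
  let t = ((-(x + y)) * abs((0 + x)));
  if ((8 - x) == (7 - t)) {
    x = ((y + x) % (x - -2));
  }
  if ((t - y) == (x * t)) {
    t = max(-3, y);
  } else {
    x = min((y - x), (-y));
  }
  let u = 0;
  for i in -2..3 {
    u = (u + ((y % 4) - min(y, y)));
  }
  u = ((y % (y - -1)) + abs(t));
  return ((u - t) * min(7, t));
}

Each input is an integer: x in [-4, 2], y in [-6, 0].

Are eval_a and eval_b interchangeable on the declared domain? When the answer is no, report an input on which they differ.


Consider the input x=-4, y=-6.
eval_a: u := -6 | ((x / (u - -1)) >= (2 * u)): true | y := 54 | (((-x) == (y * 7)) || ((x * x) < (x * y))): false | u := -1 | result 0
eval_b: t := 40 | ((8 - x) == (7 - t)): false | ((t - y) == (x * t)): false | x := -2 | u := 0 | iter i=-2: | u := 8 | iter i=-1: | u := 16 | iter i=0: | u := 24 | iter i=1: | u := 32 | iter i=2: | u := 40 | u := 39 | result -7
0 and -7 differ, so these are not the same function on this domain.
verdict: not equivalent; witness: x=-4, y=-6


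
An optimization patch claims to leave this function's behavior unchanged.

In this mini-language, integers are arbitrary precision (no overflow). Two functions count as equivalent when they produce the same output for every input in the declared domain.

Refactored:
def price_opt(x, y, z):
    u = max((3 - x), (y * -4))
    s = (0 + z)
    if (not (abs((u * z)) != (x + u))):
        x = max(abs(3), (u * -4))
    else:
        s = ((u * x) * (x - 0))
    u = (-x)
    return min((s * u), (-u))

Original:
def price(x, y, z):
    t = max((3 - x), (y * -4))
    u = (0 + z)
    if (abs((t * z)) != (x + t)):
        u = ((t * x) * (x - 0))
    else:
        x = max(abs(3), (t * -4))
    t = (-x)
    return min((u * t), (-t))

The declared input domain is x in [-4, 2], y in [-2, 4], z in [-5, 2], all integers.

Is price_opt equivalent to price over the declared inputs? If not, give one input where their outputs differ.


Comparing the listings, the differences include: boolean connective usage differs; local variable names differ.
As a probe, take x=-1, y=2, z=-5: price runs t=4, then u=-5, then (abs((t * z)) != (x + t)) is true, then u=4, then t=1, then returns -1; price_opt runs u=4, then s=-5, then (not (abs((u * z)) != (x + u))) is false, then s=4, then u=1, then returns -1; both end at -1.
Across all 392 domain points the two functions coincide.
verdict: equivalent


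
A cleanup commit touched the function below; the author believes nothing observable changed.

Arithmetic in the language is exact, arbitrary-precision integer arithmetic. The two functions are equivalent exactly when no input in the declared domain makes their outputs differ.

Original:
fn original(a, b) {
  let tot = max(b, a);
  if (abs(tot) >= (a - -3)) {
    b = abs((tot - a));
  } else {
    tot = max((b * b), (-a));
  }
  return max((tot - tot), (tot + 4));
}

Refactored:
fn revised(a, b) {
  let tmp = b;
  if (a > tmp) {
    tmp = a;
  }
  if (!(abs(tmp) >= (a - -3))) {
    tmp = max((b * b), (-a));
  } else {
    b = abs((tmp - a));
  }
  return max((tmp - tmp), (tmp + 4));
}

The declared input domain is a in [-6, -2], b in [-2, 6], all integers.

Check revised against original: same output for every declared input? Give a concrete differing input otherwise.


Comparing the listings, the differences include: branching structure differs; and local variable names differ; and comparison usage differs; and min/max/abs usage differs; and boolean connective usage differs; and statement counts differ.
Spot check at a=-3, b=4 — original: tot = 4; (abs(tot) >= (a - -3)) -> true; b = 7; return 8. revised: tmp = 4; (a > tmp) -> false; (!(abs(tmp) >= (a - -3))) -> false; b = 7; return 8. Both give 8.
Checked all 45 inputs in the declared domain: the outputs agree on every one.
verdict: equivalent


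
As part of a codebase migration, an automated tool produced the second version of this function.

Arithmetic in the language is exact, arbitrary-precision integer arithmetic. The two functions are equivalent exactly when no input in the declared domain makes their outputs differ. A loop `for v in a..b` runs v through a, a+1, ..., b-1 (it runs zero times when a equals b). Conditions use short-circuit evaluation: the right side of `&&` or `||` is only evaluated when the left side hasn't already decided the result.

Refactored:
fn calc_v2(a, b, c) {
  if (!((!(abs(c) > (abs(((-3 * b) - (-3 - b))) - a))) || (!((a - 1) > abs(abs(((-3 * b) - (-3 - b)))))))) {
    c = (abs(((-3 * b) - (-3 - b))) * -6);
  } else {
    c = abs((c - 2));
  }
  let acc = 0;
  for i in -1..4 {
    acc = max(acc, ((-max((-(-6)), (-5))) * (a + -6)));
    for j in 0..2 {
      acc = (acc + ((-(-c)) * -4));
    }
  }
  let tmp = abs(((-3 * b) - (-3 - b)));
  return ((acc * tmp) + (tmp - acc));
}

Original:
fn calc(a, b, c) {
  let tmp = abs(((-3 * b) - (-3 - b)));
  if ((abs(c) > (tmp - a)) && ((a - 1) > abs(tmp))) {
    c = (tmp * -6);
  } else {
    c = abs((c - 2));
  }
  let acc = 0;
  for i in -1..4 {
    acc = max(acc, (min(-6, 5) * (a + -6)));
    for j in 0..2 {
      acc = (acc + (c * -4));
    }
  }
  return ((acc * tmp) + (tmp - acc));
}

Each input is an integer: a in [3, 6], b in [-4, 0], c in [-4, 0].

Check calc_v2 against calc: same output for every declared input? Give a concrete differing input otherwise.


This is a faithful refactor — constant usage differs; also arithmetic usage differs; also boolean connective usage differs; also min/max/abs usage differs, but the computed results match everywhere.
Tracing a=3, b=-3, c=0: calc: tmp = 9; ((abs(c) > (tmp - a)) && ((a - 1) > abs(tmp))) -> false; c = 2; acc = 0; [i=-1]; acc = 18; [j=0]; acc = 10; [j=1]; acc = 2; [i=0]; acc = 18; [j=0]; acc = 10; [j=1]; acc = 2; [i=1]; acc = 18; [j=0]; acc = 10; [j=1]; acc = 2; [i=2]; acc = 18; [j=0]; acc = 10; [j=1]; acc = 2; [i=3]; acc = 18; [j=0]; acc = 10; [j=1]; acc = 2; return 25 | calc_v2: (!((!(abs(c) > (abs(((-3 * b) - (-3 - b))) - a))) || (!((a - 1) > abs(abs(((-3 * b) - (-3 - b)))))))) -> false; c = 2; acc = 0; [i=-1]; acc = 18; [j=0]; acc = 10; [j=1]; acc = 2; [i=0]; acc = 18; [j=0]; acc = 10; [j=1]; acc = 2; [i=1]; acc = 18; [j=0]; acc = 10; [j=1]; acc = 2; [i=2]; acc = 18; [j=0]; acc = 10; [j=1]; acc = 2; [i=3]; acc = 18; [j=0]; acc = 10; [j=1]; acc = 2; tmp = 9; return 25 — matching result 25.
Checked all 100 inputs in the declared domain: the outputs agree on every one.
verdict: equivalent


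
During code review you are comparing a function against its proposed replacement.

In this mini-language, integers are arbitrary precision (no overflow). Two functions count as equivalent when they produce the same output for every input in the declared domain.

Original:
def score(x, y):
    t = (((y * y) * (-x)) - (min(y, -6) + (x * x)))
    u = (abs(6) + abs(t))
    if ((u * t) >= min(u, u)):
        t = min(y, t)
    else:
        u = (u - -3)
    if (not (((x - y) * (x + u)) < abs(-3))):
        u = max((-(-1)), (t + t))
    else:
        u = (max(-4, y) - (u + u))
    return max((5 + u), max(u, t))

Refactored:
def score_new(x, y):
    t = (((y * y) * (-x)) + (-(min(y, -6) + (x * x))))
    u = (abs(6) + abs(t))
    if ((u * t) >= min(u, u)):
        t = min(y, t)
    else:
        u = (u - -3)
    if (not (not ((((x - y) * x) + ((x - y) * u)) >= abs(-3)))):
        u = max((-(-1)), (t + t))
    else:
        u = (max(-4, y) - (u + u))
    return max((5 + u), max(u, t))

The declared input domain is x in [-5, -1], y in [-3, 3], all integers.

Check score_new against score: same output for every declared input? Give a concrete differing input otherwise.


The two versions differ — the changes include boolean connective usage differs; also comparison usage differs; also arithmetic usage differs.
As a probe, take x=-4, y=1: score runs t = -6; u = 12; ((u * t) >= min(u, u)) -> false; u = 15; (not (((x - y) * (x + u)) < abs(-3))) -> false; u = -29; return -6; score_new runs t = -6; u = 12; ((u * t) >= min(u, u)) -> false; u = 15; (not (not ((((x - y) * x) + ((x - y) * u)) >= abs(-3)))) -> false; u = -29; return -6; both end at -6.
Checked all 35 inputs in the declared domain: the outputs agree on every one.
verdict: equivalent


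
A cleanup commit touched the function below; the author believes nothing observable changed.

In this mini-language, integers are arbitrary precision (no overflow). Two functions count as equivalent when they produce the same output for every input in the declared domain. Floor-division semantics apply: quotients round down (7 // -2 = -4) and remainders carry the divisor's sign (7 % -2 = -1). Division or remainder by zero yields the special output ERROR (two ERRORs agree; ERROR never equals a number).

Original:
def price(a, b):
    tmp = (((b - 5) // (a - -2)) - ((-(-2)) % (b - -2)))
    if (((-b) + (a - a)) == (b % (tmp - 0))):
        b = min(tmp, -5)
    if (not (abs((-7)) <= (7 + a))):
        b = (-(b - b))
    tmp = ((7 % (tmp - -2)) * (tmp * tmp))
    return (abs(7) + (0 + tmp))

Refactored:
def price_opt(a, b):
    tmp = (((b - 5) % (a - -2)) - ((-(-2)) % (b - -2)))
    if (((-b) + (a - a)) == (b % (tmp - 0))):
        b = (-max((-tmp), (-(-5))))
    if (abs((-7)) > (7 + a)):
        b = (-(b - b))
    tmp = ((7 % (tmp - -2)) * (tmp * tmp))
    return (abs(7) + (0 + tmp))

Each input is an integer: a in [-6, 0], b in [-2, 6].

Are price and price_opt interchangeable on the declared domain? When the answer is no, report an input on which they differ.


Run the pair on a=-6, b=-1.
price: tmp becomes 1; next (((-b) + (a - a)) == (b % (tmp - 0))) evaluates to false; next (not (abs((-7)) <= (7 + a))) evaluates to true; next b becomes 0; next tmp becomes 1; next final value 8
price_opt: tmp becomes -2; next (((-b) + (a - a)) == (b % (tmp - 0))) evaluates to false; next (abs((-7)) > (7 + a)) evaluates to true; next b becomes 0; next hits division by zero so the output is ERROR
8 vs ERROR — the two versions disagree here.
verdict: not equivalent; witness: a=-6, b=-1
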